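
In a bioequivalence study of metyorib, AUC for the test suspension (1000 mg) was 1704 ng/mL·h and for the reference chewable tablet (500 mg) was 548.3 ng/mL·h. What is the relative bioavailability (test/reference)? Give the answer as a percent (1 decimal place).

F_rel = (AUC_test/D_test) / (AUC_ref/D_ref)
      = (1704/1000) / (548.3/500)
      = 1.704 / 1.0966 = 1.5539 = 155.39%

F_rel = 155.4%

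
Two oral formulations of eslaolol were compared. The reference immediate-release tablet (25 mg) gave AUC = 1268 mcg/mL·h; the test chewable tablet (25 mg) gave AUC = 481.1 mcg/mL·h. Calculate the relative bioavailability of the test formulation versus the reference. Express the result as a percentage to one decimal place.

F_rel = 37.9%

F_rel = (AUC_test/D_test) / (AUC_ref/D_ref)
      = (481.1/25) / (1268/25)
      = 19.244 / 50.72 = 0.3794 = 37.94%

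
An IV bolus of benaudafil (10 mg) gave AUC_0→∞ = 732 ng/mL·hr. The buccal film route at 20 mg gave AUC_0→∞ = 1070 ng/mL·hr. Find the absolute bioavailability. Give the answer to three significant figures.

F = (AUC_ev / D_ev) / (AUC_iv / D_iv)
  = (1070/20) / (732/10)
  = 53.5 / 73.2 = 0.7309

F = 0.731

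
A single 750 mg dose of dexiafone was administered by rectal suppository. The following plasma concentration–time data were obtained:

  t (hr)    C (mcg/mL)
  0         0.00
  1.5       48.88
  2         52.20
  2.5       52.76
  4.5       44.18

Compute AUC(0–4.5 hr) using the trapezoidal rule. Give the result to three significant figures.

Trapezoidal AUC_0→4.5:
  [0→1.5]: (0.00+48.88)/2 × 1.5 = 36.66
  [1.5→2]: (48.88+52.20)/2 × 0.5 = 25.27
  [2→2.5]: (52.20+52.76)/2 × 0.5 = 26.24
  [2.5→4.5]: (52.76+44.18)/2 × 2 = 96.94
  Sum = 185.11 mcg/mL·hr

AUC = 185 mcg/mL·hr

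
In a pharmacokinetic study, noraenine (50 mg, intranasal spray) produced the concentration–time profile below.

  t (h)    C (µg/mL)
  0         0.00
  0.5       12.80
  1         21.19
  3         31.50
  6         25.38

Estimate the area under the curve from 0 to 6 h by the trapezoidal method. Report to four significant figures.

Trapezoidal AUC_0→6:
  [0→0.5]: (0.00+12.80)/2 × 0.5 = 3.2
  [0.5→1]: (12.80+21.19)/2 × 0.5 = 8.4975
  [1→3]: (21.19+31.50)/2 × 2 = 52.69
  [3→6]: (31.50+25.38)/2 × 3 = 85.32
  Sum = 149.7075 µg/mL·h

AUC = 149.7 µg/mL·h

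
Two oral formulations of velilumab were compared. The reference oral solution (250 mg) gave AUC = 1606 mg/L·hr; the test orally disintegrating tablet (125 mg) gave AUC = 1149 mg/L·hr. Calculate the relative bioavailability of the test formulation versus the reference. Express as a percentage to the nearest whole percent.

F_rel = (AUC_test/D_test) / (AUC_ref/D_ref)
      = (1149/125) / (1606/250)
      = 9.192 / 6.424 = 1.4309 = 143.09%

F_rel = 143%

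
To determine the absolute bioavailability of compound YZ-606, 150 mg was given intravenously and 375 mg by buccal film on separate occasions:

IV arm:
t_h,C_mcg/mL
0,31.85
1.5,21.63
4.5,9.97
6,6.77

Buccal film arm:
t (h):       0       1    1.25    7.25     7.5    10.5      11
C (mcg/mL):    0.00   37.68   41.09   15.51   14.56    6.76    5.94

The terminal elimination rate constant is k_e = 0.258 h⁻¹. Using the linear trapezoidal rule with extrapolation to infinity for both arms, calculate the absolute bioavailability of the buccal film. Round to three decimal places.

Trapezoidal AUC_0→6 (IV):
  [0→1.5]: (31.85+21.63)/2 × 1.5 = 40.11
  [1.5→4.5]: (21.63+9.97)/2 × 3 = 47.4
  [4.5→6]: (9.97+6.77)/2 × 1.5 = 12.555
  Sum = 100.065 mcg/mL·h
IV tail: 6.77/0.258 = 26.240; AUC_iv,0→∞ = 100.065 + 26.240 = 126.305 mcg/mL·h
Trapezoidal AUC_0→11 (buccal film):
  [0→1]: (0.00+37.68)/2 × 1 = 18.84
  [1→1.25]: (37.68+41.09)/2 × 0.25 = 9.84625
  [1.25→7.25]: (41.09+15.51)/2 × 6 = 169.8
  [7.25→7.5]: (15.51+14.56)/2 × 0.25 = 3.75875
  [7.5→10.5]: (14.56+6.76)/2 × 3 = 31.98
  [10.5→11]: (6.76+5.94)/2 × 0.5 = 3.175
  Sum = 237.4 mcg/mL·h
buccal film tail: 5.94/0.258 = 23.023; AUC_ev,0→∞ = 237.4 + 23.023 = 260.423 mcg/mL·h
F = (AUC_ev/D_ev)/(AUC_iv/D_iv) = (260.423/375)/(126.305/150) = 0.694461/0.842033 = 0.8247

F = 0.825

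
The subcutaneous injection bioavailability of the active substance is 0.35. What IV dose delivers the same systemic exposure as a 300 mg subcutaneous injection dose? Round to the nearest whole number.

Systemic exposure from an extravascular dose = F × D_ev, so the equivalent IV dose is F × D_ev.
D_iv = F × D_ev = 0.35 × 300 = 105 mg

D_iv = 105 mg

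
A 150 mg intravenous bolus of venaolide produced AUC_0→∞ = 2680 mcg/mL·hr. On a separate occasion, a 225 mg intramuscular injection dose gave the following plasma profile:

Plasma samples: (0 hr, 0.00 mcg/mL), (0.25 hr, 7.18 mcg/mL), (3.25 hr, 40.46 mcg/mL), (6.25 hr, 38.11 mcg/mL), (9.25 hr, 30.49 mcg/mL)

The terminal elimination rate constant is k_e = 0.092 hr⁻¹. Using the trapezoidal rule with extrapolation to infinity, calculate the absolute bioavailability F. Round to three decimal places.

F = 0.155

Trapezoidal AUC_0→9.25 (intramuscular injection):
  [0→0.25]: (0.00+7.18)/2 × 0.25 = 0.8975
  [0.25→3.25]: (7.18+40.46)/2 × 3 = 71.46
  [3.25→6.25]: (40.46+38.11)/2 × 3 = 117.855
  [6.25→9.25]: (38.11+30.49)/2 × 3 = 102.9
  Sum = 293.1125 mcg/mL·hr
Tail: C_last/k_e = 30.49/0.092 = 331.413
AUC_0→∞ (intramuscular injection) = 293.1125 + 331.413 = 624.5255 mcg/mL·hr
F = (AUC_ev/D_ev)/(AUC_iv/D_iv) = (624.5255/225)/(2680/150) = 2.77567/17.8667 = 0.1554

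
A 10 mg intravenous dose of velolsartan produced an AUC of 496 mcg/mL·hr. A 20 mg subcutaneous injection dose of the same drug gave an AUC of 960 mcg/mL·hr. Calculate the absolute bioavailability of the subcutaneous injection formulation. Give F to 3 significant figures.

F = (AUC_ev / D_ev) / (AUC_iv / D_iv)
  = (960/20) / (496/10)
  = 48 / 49.6 = 0.9677

F = 0.968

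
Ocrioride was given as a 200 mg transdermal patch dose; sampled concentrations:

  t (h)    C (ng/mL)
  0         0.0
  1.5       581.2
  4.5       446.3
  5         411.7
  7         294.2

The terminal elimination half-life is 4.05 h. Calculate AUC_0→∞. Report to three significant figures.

AUC = 4620 ng/mL·h

Trapezoidal AUC_0→7:
  [0→1.5]: (0.0+581.2)/2 × 1.5 = 435.9
  [1.5→4.5]: (581.2+446.3)/2 × 3 = 1541.25
  [4.5→5]: (446.3+411.7)/2 × 0.5 = 214.5
  [5→7]: (411.7+294.2)/2 × 2 = 705.9
  Sum = 2897.55 ng/mL·h
k_e = ln2 / t½ = 0.693147 / 4.05 = 0.1711 h^-1
Extrapolated tail: C_last / k_e = 294.2 / 0.1711 = 1719.462
AUC_0→∞ = 2897.55 + 1719.462 = 4617.012 ng/mL·h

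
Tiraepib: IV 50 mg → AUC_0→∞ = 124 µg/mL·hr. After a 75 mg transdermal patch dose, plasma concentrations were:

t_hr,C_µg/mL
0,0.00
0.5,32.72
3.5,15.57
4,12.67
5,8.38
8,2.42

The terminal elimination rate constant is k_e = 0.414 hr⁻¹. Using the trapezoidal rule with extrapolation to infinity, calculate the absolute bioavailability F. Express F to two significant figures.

F = 0.65

Trapezoidal AUC_0→8 (transdermal patch):
  [0→0.5]: (0.00+32.72)/2 × 0.5 = 8.18
  [0.5→3.5]: (32.72+15.57)/2 × 3 = 72.435
  [3.5→4]: (15.57+12.67)/2 × 0.5 = 7.06
  [4→5]: (12.67+8.38)/2 × 1 = 10.525
  [5→8]: (8.38+2.42)/2 × 3 = 16.2
  Sum = 114.4 µg/mL·hr
Tail: C_last/k_e = 2.42/0.414 = 5.845
AUC_0→∞ (transdermal patch) = 114.4 + 5.845 = 120.245 µg/mL·hr
F = (AUC_ev/D_ev)/(AUC_iv/D_iv) = (120.245/75)/(124/50) = 1.60327/2.48 = 0.6465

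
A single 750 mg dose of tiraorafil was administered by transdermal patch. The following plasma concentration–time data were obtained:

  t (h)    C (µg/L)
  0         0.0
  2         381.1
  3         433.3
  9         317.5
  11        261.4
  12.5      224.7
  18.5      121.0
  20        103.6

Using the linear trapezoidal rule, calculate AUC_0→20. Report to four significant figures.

AUC = 5190 µg/L·h

Trapezoidal AUC_0→20:
  [0→2]: (0.0+381.1)/2 × 2 = 381.1
  [2→3]: (381.1+433.3)/2 × 1 = 407.2
  [3→9]: (433.3+317.5)/2 × 6 = 2252.4
  [9→11]: (317.5+261.4)/2 × 2 = 578.9
  [11→12.5]: (261.4+224.7)/2 × 1.5 = 364.575
  [12.5→18.5]: (224.7+121.0)/2 × 6 = 1037.1
  [18.5→20]: (121.0+103.6)/2 × 1.5 = 168.45
  Sum = 5189.725 µg/L·h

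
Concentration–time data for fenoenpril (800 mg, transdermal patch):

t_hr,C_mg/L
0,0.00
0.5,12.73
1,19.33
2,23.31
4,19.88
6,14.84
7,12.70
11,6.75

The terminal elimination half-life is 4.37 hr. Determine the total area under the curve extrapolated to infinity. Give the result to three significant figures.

Trapezoidal AUC_0→11:
  [0→0.5]: (0.00+12.73)/2 × 0.5 = 3.1825
  [0.5→1]: (12.73+19.33)/2 × 0.5 = 8.015
  [1→2]: (19.33+23.31)/2 × 1 = 21.32
  [2→4]: (23.31+19.88)/2 × 2 = 43.19
  [4→6]: (19.88+14.84)/2 × 2 = 34.72
  [6→7]: (14.84+12.70)/2 × 1 = 13.77
  [7→11]: (12.70+6.75)/2 × 4 = 38.9
  Sum = 163.0975 mg/L·hr
k_e = ln2 / t½ = 0.693147 / 4.37 = 0.1586 hr^-1
Extrapolated tail: C_last / k_e = 6.75 / 0.1586 = 42.560
AUC_0→∞ = 163.0975 + 42.560 = 205.6575 mg/L·hr

AUC = 206 mg/L·hr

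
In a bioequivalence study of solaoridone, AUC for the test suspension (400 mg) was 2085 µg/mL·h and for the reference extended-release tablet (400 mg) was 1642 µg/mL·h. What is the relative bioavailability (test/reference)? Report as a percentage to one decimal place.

F_rel = 127.0%

F_rel = (AUC_test/D_test) / (AUC_ref/D_ref)
      = (2085/400) / (1642/400)
      = 5.2125 / 4.105 = 1.2698 = 126.98%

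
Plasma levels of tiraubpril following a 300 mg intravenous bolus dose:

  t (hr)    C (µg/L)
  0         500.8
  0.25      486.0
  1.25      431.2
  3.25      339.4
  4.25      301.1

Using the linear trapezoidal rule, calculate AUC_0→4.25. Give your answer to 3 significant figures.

AUC = 1670 µg/L·hr

Trapezoidal AUC_0→4.25:
  [0→0.25]: (500.8+486.0)/2 × 0.25 = 123.35
  [0.25→1.25]: (486.0+431.2)/2 × 1 = 458.6
  [1.25→3.25]: (431.2+339.4)/2 × 2 = 770.6
  [3.25→4.25]: (339.4+301.1)/2 × 1 = 320.25
  Sum = 1672.8 µg/L·hr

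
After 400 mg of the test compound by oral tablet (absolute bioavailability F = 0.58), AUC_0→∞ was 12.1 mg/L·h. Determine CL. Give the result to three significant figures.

CL = F × Dose / AUC_0→∞
   = 0.58 × 400 / 12.1 = 19.1736 L/h

CL = 19.2 L/h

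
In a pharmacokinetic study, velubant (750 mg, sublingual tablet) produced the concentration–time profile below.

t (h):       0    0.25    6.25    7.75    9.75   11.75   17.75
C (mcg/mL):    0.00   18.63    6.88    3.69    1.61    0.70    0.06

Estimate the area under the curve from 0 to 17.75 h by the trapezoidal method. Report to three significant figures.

Trapezoidal AUC_0→17.75:
  [0→0.25]: (0.00+18.63)/2 × 0.25 = 2.32875
  [0.25→6.25]: (18.63+6.88)/2 × 6 = 76.53
  [6.25→7.75]: (6.88+3.69)/2 × 1.5 = 7.9275
  [7.75→9.75]: (3.69+1.61)/2 × 2 = 5.3
  [9.75→11.75]: (1.61+0.70)/2 × 2 = 2.31
  [11.75→17.75]: (0.70+0.06)/2 × 6 = 2.28
  Sum = 96.67625 mcg/mL·h

AUC = 96.7 mcg/mL·h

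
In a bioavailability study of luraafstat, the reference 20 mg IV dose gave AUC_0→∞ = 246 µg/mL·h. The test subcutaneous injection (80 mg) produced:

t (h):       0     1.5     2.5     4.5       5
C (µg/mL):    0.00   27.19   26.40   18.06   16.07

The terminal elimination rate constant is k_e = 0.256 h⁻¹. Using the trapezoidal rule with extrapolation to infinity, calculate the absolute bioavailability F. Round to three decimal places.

Trapezoidal AUC_0→5 (subcutaneous injection):
  [0→1.5]: (0.00+27.19)/2 × 1.5 = 20.3925
  [1.5→2.5]: (27.19+26.40)/2 × 1 = 26.795
  [2.5→4.5]: (26.40+18.06)/2 × 2 = 44.46
  [4.5→5]: (18.06+16.07)/2 × 0.5 = 8.5325
  Sum = 100.18 µg/mL·h
Tail: C_last/k_e = 16.07/0.256 = 62.773
AUC_0→∞ (subcutaneous injection) = 100.18 + 62.773 = 162.953 µg/mL·h
F = (AUC_ev/D_ev)/(AUC_iv/D_iv) = (162.953/80)/(246/20) = 2.0369125/12.3 = 0.1656

F = 0.166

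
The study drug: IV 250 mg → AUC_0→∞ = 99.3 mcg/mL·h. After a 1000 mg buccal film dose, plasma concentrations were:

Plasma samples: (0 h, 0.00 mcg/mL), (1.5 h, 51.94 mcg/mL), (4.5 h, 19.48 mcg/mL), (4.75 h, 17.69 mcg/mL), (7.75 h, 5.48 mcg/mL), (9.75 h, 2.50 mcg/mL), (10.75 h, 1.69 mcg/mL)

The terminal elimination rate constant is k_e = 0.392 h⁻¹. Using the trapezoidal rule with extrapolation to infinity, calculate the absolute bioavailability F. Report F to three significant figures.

Trapezoidal AUC_0→10.75 (buccal film):
  [0→1.5]: (0.00+51.94)/2 × 1.5 = 38.955
  [1.5→4.5]: (51.94+19.48)/2 × 3 = 107.13
  [4.5→4.75]: (19.48+17.69)/2 × 0.25 = 4.64625
  [4.75→7.75]: (17.69+5.48)/2 × 3 = 34.755
  [7.75→9.75]: (5.48+2.50)/2 × 2 = 7.98
  [9.75→10.75]: (2.50+1.69)/2 × 1 = 2.095
  Sum = 195.56125 mcg/mL·h
Tail: C_last/k_e = 1.69/0.392 = 4.311
AUC_0→∞ (buccal film) = 195.56125 + 4.311 = 199.87225 mcg/mL·h
F = (AUC_ev/D_ev)/(AUC_iv/D_iv) = (199.87225/1000)/(99.3/250) = 0.19987225/0.3972 = 0.5032

F = 0.503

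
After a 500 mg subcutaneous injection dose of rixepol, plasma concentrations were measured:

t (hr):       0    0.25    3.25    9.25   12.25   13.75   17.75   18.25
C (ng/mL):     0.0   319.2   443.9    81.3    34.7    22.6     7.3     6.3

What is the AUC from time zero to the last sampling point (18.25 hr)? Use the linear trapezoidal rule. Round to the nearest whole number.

Trapezoidal AUC_0→18.25:
  [0→0.25]: (0.0+319.2)/2 × 0.25 = 39.9
  [0.25→3.25]: (319.2+443.9)/2 × 3 = 1144.65
  [3.25→9.25]: (443.9+81.3)/2 × 6 = 1575.6
  [9.25→12.25]: (81.3+34.7)/2 × 3 = 174.0
  [12.25→13.75]: (34.7+22.6)/2 × 1.5 = 42.975
  [13.75→17.75]: (22.6+7.3)/2 × 4 = 59.8
  [17.75→18.25]: (7.3+6.3)/2 × 0.5 = 3.4
  Sum = 3040.325 ng/mL·hr

AUC = 3040 ng/mL·hr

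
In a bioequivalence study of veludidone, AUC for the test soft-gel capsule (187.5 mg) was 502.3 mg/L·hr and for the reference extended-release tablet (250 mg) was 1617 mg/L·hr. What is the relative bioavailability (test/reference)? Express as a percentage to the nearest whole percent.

F_rel = 41%

F_rel = (AUC_test/D_test) / (AUC_ref/D_ref)
      = (502.3/187.5) / (1617/250)
      = 2.67893 / 6.468 = 0.4142 = 41.42%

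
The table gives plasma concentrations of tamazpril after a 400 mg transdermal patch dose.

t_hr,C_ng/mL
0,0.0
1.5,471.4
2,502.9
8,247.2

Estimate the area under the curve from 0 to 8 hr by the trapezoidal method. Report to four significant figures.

Trapezoidal AUC_0→8:
  [0→1.5]: (0.0+471.4)/2 × 1.5 = 353.55
  [1.5→2]: (471.4+502.9)/2 × 0.5 = 243.575
  [2→8]: (502.9+247.2)/2 × 6 = 2250.3
  Sum = 2847.425 ng/mL·hr

AUC = 2847 ng/mL·hr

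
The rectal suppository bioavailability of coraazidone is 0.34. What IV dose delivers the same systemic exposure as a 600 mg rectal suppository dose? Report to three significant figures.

Systemic exposure from an extravascular dose = F × D_ev, so the equivalent IV dose is F × D_ev.
D_iv = F × D_ev = 0.34 × 600 = 204 mg

D_iv = 204 mg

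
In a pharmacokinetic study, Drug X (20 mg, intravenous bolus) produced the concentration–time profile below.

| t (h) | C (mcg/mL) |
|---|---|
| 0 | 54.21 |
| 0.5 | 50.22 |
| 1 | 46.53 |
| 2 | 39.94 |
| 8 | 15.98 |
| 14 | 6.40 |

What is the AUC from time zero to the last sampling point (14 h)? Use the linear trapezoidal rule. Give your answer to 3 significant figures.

AUC = 328 mcg/mL·h

Trapezoidal AUC_0→14:
  [0→0.5]: (54.21+50.22)/2 × 0.5 = 26.1075
  [0.5→1]: (50.22+46.53)/2 × 0.5 = 24.1875
  [1→2]: (46.53+39.94)/2 × 1 = 43.235
  [2→8]: (39.94+15.98)/2 × 6 = 167.76
  [8→14]: (15.98+6.40)/2 × 6 = 67.14
  Sum = 328.43 mcg/mL·h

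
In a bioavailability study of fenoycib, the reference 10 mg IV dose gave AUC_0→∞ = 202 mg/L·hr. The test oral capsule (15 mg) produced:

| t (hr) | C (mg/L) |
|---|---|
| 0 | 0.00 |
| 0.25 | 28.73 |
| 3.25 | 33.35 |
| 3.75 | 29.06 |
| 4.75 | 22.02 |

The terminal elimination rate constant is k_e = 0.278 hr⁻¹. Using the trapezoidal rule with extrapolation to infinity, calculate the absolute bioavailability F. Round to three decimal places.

F = 0.716

Trapezoidal AUC_0→4.75 (oral capsule):
  [0→0.25]: (0.00+28.73)/2 × 0.25 = 3.59125
  [0.25→3.25]: (28.73+33.35)/2 × 3 = 93.12
  [3.25→3.75]: (33.35+29.06)/2 × 0.5 = 15.6025
  [3.75→4.75]: (29.06+22.02)/2 × 1 = 25.54
  Sum = 137.85375 mg/L·hr
Tail: C_last/k_e = 22.02/0.278 = 79.209
AUC_0→∞ (oral capsule) = 137.85375 + 79.209 = 217.06275 mg/L·hr
F = (AUC_ev/D_ev)/(AUC_iv/D_iv) = (217.06275/15)/(202/10) = 14.47085/20.2 = 0.7164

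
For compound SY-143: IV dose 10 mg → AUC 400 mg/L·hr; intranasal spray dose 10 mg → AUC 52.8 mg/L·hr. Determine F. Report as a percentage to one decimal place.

F = 13.2%

F = (AUC_ev / D_ev) / (AUC_iv / D_iv)
  = (52.8/10) / (400/10)
  = 5.28 / 40 = 0.1320
  = 13.20%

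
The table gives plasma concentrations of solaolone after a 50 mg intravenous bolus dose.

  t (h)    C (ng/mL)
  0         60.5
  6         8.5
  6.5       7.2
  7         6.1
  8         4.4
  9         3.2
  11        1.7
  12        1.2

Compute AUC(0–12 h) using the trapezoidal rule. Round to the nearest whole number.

AUC = 230 ng/mL·h

Trapezoidal AUC_0→12:
  [0→6]: (60.5+8.5)/2 × 6 = 207.0
  [6→6.5]: (8.5+7.2)/2 × 0.5 = 3.925
  [6.5→7]: (7.2+6.1)/2 × 0.5 = 3.325
  [7→8]: (6.1+4.4)/2 × 1 = 5.25
  [8→9]: (4.4+3.2)/2 × 1 = 3.8
  [9→11]: (3.2+1.7)/2 × 2 = 4.9
  [11→12]: (1.7+1.2)/2 × 1 = 1.45
  Sum = 229.65 ng/mL·h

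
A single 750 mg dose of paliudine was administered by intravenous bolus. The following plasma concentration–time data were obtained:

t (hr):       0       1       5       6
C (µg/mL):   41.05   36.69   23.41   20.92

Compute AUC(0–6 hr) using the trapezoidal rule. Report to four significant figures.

AUC = 181.2 µg/mL·hr

Trapezoidal AUC_0→6:
  [0→1]: (41.05+36.69)/2 × 1 = 38.87
  [1→5]: (36.69+23.41)/2 × 4 = 120.2
  [5→6]: (23.41+20.92)/2 × 1 = 22.165
  Sum = 181.235 µg/mL·hr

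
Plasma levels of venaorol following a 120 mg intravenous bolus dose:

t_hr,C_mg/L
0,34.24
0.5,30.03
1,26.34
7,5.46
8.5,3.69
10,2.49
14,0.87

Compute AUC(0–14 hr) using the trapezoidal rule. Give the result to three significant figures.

Trapezoidal AUC_0→14:
  [0→0.5]: (34.24+30.03)/2 × 0.5 = 16.0675
  [0.5→1]: (30.03+26.34)/2 × 0.5 = 14.0925
  [1→7]: (26.34+5.46)/2 × 6 = 95.4
  [7→8.5]: (5.46+3.69)/2 × 1.5 = 6.8625
  [8.5→10]: (3.69+2.49)/2 × 1.5 = 4.635
  [10→14]: (2.49+0.87)/2 × 4 = 6.72
  Sum = 143.7775 mg/L·hr

AUC = 144 mg/L·hr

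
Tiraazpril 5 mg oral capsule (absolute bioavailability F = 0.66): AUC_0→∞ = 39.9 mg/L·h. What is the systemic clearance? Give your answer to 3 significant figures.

CL = 0.0827 L/h

CL = F × Dose / AUC_0→∞
   = 0.66 × 5 / 39.9 = 0.0827068 L/h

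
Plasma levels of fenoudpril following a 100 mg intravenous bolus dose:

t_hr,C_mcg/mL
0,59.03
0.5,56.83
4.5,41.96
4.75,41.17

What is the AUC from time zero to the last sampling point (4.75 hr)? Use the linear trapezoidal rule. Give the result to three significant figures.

Trapezoidal AUC_0→4.75:
  [0→0.5]: (59.03+56.83)/2 × 0.5 = 28.965
  [0.5→4.5]: (56.83+41.96)/2 × 4 = 197.58
  [4.5→4.75]: (41.96+41.17)/2 × 0.25 = 10.39125
  Sum = 236.93625 mcg/mL·hr

AUC = 237 mcg/mL·hr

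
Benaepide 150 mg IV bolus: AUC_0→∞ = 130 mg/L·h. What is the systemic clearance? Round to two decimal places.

CL = Dose_iv / AUC_0→∞
   = 150 / 130 = 1.15385 L/h

CL = 1.15 L/h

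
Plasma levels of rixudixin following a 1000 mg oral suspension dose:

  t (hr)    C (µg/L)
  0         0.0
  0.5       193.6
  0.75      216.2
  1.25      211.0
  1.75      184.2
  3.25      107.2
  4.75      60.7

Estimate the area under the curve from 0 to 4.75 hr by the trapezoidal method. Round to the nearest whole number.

Trapezoidal AUC_0→4.75:
  [0→0.5]: (0.0+193.6)/2 × 0.5 = 48.4
  [0.5→0.75]: (193.6+216.2)/2 × 0.25 = 51.225
  [0.75→1.25]: (216.2+211.0)/2 × 0.5 = 106.8
  [1.25→1.75]: (211.0+184.2)/2 × 0.5 = 98.8
  [1.75→3.25]: (184.2+107.2)/2 × 1.5 = 218.55
  [3.25→4.75]: (107.2+60.7)/2 × 1.5 = 125.925
  Sum = 649.7 µg/L·hr

AUC = 650 µg/L·hr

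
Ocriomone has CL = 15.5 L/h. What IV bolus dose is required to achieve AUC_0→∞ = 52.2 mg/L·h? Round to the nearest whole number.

Dose_iv = CL × AUC_0→∞
     = 15.5 × 52.2 = 809.1 mg

Dose = 809 mg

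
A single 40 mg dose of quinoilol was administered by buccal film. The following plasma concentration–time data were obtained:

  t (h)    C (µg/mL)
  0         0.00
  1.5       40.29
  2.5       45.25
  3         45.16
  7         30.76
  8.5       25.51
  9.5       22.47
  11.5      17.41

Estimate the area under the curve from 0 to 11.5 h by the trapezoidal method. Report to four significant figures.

AUC = 353.5 µg/mL·h

Trapezoidal AUC_0→11.5:
  [0→1.5]: (0.00+40.29)/2 × 1.5 = 30.2175
  [1.5→2.5]: (40.29+45.25)/2 × 1 = 42.77
  [2.5→3]: (45.25+45.16)/2 × 0.5 = 22.6025
  [3→7]: (45.16+30.76)/2 × 4 = 151.84
  [7→8.5]: (30.76+25.51)/2 × 1.5 = 42.2025
  [8.5→9.5]: (25.51+22.47)/2 × 1 = 23.99
  [9.5→11.5]: (22.47+17.41)/2 × 2 = 39.88
  Sum = 353.5025 µg/mL·h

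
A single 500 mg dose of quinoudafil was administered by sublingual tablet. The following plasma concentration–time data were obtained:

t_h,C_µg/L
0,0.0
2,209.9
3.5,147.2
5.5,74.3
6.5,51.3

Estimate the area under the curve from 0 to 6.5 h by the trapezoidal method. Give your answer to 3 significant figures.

AUC = 762 µg/L·h

Trapezoidal AUC_0→6.5:
  [0→2]: (0.0+209.9)/2 × 2 = 209.9
  [2→3.5]: (209.9+147.2)/2 × 1.5 = 267.825
  [3.5→5.5]: (147.2+74.3)/2 × 2 = 221.5
  [5.5→6.5]: (74.3+51.3)/2 × 1 = 62.8
  Sum = 762.025 µg/L·h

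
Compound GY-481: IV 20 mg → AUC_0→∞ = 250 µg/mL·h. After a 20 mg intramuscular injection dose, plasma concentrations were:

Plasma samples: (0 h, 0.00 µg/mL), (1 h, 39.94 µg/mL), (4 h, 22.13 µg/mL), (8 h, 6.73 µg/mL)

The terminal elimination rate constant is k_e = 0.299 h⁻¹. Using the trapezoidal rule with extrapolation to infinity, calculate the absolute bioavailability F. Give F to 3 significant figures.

F = 0.773

Trapezoidal AUC_0→8 (intramuscular injection):
  [0→1]: (0.00+39.94)/2 × 1 = 19.97
  [1→4]: (39.94+22.13)/2 × 3 = 93.105
  [4→8]: (22.13+6.73)/2 × 4 = 57.72
  Sum = 170.795 µg/mL·h
Tail: C_last/k_e = 6.73/0.299 = 22.508
AUC_0→∞ (intramuscular injection) = 170.795 + 22.508 = 193.303 µg/mL·h
F = (AUC_ev/D_ev)/(AUC_iv/D_iv) = (193.303/20)/(250/20) = 9.66515/12.5 = 0.7732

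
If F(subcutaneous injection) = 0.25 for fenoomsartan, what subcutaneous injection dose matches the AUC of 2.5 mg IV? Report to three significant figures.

D_subcutaneous = 10.0 mg

For equal systemic exposure: F × D_ev = D_iv
D_ev = D_iv / F = 2.5 / 0.25 = 10 mg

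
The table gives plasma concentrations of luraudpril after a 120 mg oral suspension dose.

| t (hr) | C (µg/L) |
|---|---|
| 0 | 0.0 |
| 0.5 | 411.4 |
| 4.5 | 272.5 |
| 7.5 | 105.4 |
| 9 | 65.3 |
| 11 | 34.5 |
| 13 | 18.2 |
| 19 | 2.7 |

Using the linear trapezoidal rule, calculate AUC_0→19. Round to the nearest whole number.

Trapezoidal AUC_0→19:
  [0→0.5]: (0.0+411.4)/2 × 0.5 = 102.85
  [0.5→4.5]: (411.4+272.5)/2 × 4 = 1367.8
  [4.5→7.5]: (272.5+105.4)/2 × 3 = 566.85
  [7.5→9]: (105.4+65.3)/2 × 1.5 = 128.025
  [9→11]: (65.3+34.5)/2 × 2 = 99.8
  [11→13]: (34.5+18.2)/2 × 2 = 52.7
  [13→19]: (18.2+2.7)/2 × 6 = 62.7
  Sum = 2380.725 µg/L·hr

AUC = 2381 µg/L·hr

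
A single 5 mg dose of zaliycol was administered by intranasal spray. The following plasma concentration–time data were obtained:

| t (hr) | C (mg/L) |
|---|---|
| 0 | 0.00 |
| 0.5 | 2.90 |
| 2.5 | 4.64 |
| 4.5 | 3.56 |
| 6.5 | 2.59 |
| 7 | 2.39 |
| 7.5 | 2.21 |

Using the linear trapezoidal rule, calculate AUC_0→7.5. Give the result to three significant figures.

AUC = 25.0 mg/L·hr

Trapezoidal AUC_0→7.5:
  [0→0.5]: (0.00+2.90)/2 × 0.5 = 0.725
  [0.5→2.5]: (2.90+4.64)/2 × 2 = 7.54
  [2.5→4.5]: (4.64+3.56)/2 × 2 = 8.2
  [4.5→6.5]: (3.56+2.59)/2 × 2 = 6.15
  [6.5→7]: (2.59+2.39)/2 × 0.5 = 1.245
  [7→7.5]: (2.39+2.21)/2 × 0.5 = 1.15
  Sum = 25.01 mg/L·hr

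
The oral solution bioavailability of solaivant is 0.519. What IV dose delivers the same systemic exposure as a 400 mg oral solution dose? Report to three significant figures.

Systemic exposure from an extravascular dose = F × D_ev, so the equivalent IV dose is F × D_ev.
D_iv = F × D_ev = 0.519 × 400 = 207.6 mg

D_iv = 208 mg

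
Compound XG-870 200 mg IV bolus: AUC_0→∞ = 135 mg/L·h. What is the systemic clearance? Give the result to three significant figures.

CL = Dose_iv / AUC_0→∞
   = 200 / 135 = 1.48148 L/h

CL = 1.48 L/h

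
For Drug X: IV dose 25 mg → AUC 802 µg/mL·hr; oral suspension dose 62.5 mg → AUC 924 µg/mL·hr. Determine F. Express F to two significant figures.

F = (AUC_ev / D_ev) / (AUC_iv / D_iv)
  = (924/62.5) / (802/25)
  = 14.784 / 32.08 = 0.4608

F = 0.46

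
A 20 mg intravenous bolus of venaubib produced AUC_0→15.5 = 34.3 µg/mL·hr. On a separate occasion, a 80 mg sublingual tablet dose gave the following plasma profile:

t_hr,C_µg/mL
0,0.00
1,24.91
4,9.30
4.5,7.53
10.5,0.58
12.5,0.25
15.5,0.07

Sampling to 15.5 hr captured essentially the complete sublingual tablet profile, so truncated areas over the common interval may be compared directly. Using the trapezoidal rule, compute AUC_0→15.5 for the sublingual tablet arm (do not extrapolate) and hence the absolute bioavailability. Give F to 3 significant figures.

Trapezoidal AUC_0→15.5 (sublingual tablet):
  [0→1]: (0.00+24.91)/2 × 1 = 12.455
  [1→4]: (24.91+9.30)/2 × 3 = 51.315
  [4→4.5]: (9.30+7.53)/2 × 0.5 = 4.2075
  [4.5→10.5]: (7.53+0.58)/2 × 6 = 24.33
  [10.5→12.5]: (0.58+0.25)/2 × 2 = 0.83
  [12.5→15.5]: (0.25+0.07)/2 × 3 = 0.48
  Sum = 93.6175 µg/mL·hr
F = (AUC_ev/D_ev)/(AUC_iv/D_iv) = (93.6175/80)/(34.3/20) = 1.17022/1.715 = 0.6823

F = 0.682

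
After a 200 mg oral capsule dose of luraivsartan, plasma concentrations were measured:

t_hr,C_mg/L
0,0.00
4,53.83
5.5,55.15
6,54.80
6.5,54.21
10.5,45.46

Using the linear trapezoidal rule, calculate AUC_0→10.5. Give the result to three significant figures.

AUC = 443 mg/L·hr

Trapezoidal AUC_0→10.5:
  [0→4]: (0.00+53.83)/2 × 4 = 107.66
  [4→5.5]: (53.83+55.15)/2 × 1.5 = 81.735
  [5.5→6]: (55.15+54.80)/2 × 0.5 = 27.4875
  [6→6.5]: (54.80+54.21)/2 × 0.5 = 27.2525
  [6.5→10.5]: (54.21+45.46)/2 × 4 = 199.34
  Sum = 443.475 mg/L·hr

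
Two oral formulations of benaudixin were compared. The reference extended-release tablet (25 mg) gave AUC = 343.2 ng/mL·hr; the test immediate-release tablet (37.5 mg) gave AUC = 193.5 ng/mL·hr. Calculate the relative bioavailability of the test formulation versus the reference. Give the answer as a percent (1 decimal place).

F_rel = (AUC_test/D_test) / (AUC_ref/D_ref)
      = (193.5/37.5) / (343.2/25)
      = 5.16 / 13.728 = 0.3759 = 37.59%

F_rel = 37.6%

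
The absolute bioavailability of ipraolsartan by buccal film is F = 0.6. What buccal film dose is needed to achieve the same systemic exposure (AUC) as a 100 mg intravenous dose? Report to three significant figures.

For equal systemic exposure: F × D_ev = D_iv
D_ev = D_iv / F = 100 / 0.6 = 166.667 mg

D_buccal = 167 mg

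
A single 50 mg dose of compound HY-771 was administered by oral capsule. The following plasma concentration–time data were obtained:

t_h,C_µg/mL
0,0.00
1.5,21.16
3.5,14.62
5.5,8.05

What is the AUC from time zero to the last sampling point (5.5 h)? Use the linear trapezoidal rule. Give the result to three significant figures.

AUC = 74.3 µg/mL·h

Trapezoidal AUC_0→5.5:
  [0→1.5]: (0.00+21.16)/2 × 1.5 = 15.87
  [1.5→3.5]: (21.16+14.62)/2 × 2 = 35.78
  [3.5→5.5]: (14.62+8.05)/2 × 2 = 22.67
  Sum = 74.32 µg/mL·h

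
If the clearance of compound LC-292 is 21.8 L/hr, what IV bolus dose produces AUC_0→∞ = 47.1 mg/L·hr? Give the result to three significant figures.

Dose = 1030 mg

Dose_iv = CL × AUC_0→∞
     = 21.8 × 47.1 = 1026.78 mg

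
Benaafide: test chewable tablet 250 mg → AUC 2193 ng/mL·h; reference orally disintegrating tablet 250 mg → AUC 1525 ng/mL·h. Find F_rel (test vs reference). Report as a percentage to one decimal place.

F_rel = 143.8%

F_rel = (AUC_test/D_test) / (AUC_ref/D_ref)
      = (2193/250) / (1525/250)
      = 8.772 / 6.1 = 1.4380 = 143.80%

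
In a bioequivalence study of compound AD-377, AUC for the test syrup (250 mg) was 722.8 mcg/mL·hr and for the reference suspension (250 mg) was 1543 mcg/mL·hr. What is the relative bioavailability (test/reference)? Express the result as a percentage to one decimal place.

F_rel = (AUC_test/D_test) / (AUC_ref/D_ref)
      = (722.8/250) / (1543/250)
      = 2.8912 / 6.172 = 0.4684 = 46.84%

F_rel = 46.8%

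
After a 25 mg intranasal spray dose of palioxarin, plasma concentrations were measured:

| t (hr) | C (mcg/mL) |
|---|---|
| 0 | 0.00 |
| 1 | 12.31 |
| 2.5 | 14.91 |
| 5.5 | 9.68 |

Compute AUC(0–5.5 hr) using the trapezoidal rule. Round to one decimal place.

AUC = 63.5 mcg/mL·hr

Trapezoidal AUC_0→5.5:
  [0→1]: (0.00+12.31)/2 × 1 = 6.155
  [1→2.5]: (12.31+14.91)/2 × 1.5 = 20.415
  [2.5→5.5]: (14.91+9.68)/2 × 3 = 36.885
  Sum = 63.455 mcg/mL·hr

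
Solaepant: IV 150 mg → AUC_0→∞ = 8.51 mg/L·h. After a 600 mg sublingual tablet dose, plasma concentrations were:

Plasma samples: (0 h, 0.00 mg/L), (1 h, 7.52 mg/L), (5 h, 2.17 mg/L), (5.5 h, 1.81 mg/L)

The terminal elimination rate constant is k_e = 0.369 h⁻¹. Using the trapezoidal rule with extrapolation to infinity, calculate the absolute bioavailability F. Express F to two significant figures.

Trapezoidal AUC_0→5.5 (sublingual tablet):
  [0→1]: (0.00+7.52)/2 × 1 = 3.76
  [1→5]: (7.52+2.17)/2 × 4 = 19.38
  [5→5.5]: (2.17+1.81)/2 × 0.5 = 0.995
  Sum = 24.135 mg/L·h
Tail: C_last/k_e = 1.81/0.369 = 4.905
AUC_0→∞ (sublingual tablet) = 24.135 + 4.905 = 29.04 mg/L·h
F = (AUC_ev/D_ev)/(AUC_iv/D_iv) = (29.04/600)/(8.51/150) = 0.0484/0.0567333 = 0.8531

F = 0.85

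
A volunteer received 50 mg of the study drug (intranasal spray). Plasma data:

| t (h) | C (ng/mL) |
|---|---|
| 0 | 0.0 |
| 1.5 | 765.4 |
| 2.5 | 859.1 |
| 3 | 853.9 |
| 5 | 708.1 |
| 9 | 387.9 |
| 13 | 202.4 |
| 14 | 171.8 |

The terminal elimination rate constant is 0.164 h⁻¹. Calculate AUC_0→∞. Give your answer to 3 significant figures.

AUC = 7980 ng/mL·h

Trapezoidal AUC_0→14:
  [0→1.5]: (0.0+765.4)/2 × 1.5 = 574.05
  [1.5→2.5]: (765.4+859.1)/2 × 1 = 812.25
  [2.5→3]: (859.1+853.9)/2 × 0.5 = 428.25
  [3→5]: (853.9+708.1)/2 × 2 = 1562.0
  [5→9]: (708.1+387.9)/2 × 4 = 2192.0
  [9→13]: (387.9+202.4)/2 × 4 = 1180.6
  [13→14]: (202.4+171.8)/2 × 1 = 187.1
  Sum = 6936.25 ng/mL·h
Extrapolated tail: C_last / k_e = 171.8 / 0.164 = 1047.561
AUC_0→∞ = 6936.25 + 1047.561 = 7983.811 ng/mL·h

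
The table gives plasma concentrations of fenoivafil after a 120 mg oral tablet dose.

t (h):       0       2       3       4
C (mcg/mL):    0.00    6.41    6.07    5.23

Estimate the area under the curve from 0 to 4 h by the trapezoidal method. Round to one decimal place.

AUC = 18.3 mcg/mL·h

Trapezoidal AUC_0→4:
  [0→2]: (0.00+6.41)/2 × 2 = 6.41
  [2→3]: (6.41+6.07)/2 × 1 = 6.24
  [3→4]: (6.07+5.23)/2 × 1 = 5.65
  Sum = 18.3 mcg/mL·h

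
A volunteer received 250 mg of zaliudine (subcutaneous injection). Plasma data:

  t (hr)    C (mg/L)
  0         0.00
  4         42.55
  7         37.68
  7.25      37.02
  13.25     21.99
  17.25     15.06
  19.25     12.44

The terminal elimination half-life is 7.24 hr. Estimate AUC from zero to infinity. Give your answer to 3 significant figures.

AUC = 623 mg/L·hr

Trapezoidal AUC_0→19.25:
  [0→4]: (0.00+42.55)/2 × 4 = 85.1
  [4→7]: (42.55+37.68)/2 × 3 = 120.345
  [7→7.25]: (37.68+37.02)/2 × 0.25 = 9.3375
  [7.25→13.25]: (37.02+21.99)/2 × 6 = 177.03
  [13.25→17.25]: (21.99+15.06)/2 × 4 = 74.1
  [17.25→19.25]: (15.06+12.44)/2 × 2 = 27.5
  Sum = 493.4125 mg/L·hr
k_e = ln2 / t½ = 0.693147 / 7.24 = 0.0957 hr^-1
Extrapolated tail: C_last / k_e = 12.44 / 0.0957 = 129.990
AUC_0→∞ = 493.4125 + 129.990 = 623.4025 mg/L·hr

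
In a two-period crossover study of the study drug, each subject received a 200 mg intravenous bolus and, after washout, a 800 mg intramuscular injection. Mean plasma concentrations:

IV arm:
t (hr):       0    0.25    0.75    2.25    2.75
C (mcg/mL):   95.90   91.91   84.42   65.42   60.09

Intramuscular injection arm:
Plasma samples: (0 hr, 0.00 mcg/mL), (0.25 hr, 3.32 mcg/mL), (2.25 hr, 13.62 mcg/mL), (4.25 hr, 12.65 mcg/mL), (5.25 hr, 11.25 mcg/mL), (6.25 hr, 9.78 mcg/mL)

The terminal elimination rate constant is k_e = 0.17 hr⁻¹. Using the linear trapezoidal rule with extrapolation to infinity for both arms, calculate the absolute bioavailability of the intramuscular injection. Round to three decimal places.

Trapezoidal AUC_0→2.75 (IV):
  [0→0.25]: (95.90+91.91)/2 × 0.25 = 23.47625
  [0.25→0.75]: (91.91+84.42)/2 × 0.5 = 44.0825
  [0.75→2.25]: (84.42+65.42)/2 × 1.5 = 112.38
  [2.25→2.75]: (65.42+60.09)/2 × 0.5 = 31.3775
  Sum = 211.31625 mcg/mL·hr
IV tail: 60.09/0.17 = 353.471; AUC_iv,0→∞ = 211.31625 + 353.471 = 564.78725 mcg/mL·hr
Trapezoidal AUC_0→6.25 (intramuscular injection):
  [0→0.25]: (0.00+3.32)/2 × 0.25 = 0.415
  [0.25→2.25]: (3.32+13.62)/2 × 2 = 16.94
  [2.25→4.25]: (13.62+12.65)/2 × 2 = 26.27
  [4.25→5.25]: (12.65+11.25)/2 × 1 = 11.95
  [5.25→6.25]: (11.25+9.78)/2 × 1 = 10.515
  Sum = 66.09 mcg/mL·hr
intramuscular injection tail: 9.78/0.17 = 57.529; AUC_ev,0→∞ = 66.09 + 57.529 = 123.619 mcg/mL·hr
F = (AUC_ev/D_ev)/(AUC_iv/D_iv) = (123.619/800)/(564.78725/200) = 0.15452375/2.82394 = 0.0547

F = 0.055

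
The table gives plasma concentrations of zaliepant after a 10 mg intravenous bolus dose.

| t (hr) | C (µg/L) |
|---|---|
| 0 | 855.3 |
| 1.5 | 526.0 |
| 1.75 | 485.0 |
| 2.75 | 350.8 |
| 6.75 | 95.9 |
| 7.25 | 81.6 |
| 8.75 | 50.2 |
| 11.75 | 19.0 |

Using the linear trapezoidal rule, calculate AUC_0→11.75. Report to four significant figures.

AUC = 2721 µg/L·hr

Trapezoidal AUC_0→11.75:
  [0→1.5]: (855.3+526.0)/2 × 1.5 = 1035.975
  [1.5→1.75]: (526.0+485.0)/2 × 0.25 = 126.375
  [1.75→2.75]: (485.0+350.8)/2 × 1 = 417.9
  [2.75→6.75]: (350.8+95.9)/2 × 4 = 893.4
  [6.75→7.25]: (95.9+81.6)/2 × 0.5 = 44.375
  [7.25→8.75]: (81.6+50.2)/2 × 1.5 = 98.85
  [8.75→11.75]: (50.2+19.0)/2 × 3 = 103.8
  Sum = 2720.675 µg/L·hr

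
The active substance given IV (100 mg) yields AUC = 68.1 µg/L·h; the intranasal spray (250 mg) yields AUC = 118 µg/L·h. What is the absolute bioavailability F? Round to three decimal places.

F = 0.693

F = (AUC_ev / D_ev) / (AUC_iv / D_iv)
  = (118/250) / (68.1/100)
  = 0.472 / 0.681 = 0.6931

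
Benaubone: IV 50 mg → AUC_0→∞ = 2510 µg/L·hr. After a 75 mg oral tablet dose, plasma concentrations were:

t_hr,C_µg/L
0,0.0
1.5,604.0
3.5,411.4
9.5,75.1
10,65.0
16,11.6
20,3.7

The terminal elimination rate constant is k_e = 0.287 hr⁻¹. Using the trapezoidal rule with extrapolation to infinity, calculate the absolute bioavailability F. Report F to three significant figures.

Trapezoidal AUC_0→20 (oral tablet):
  [0→1.5]: (0.0+604.0)/2 × 1.5 = 453.0
  [1.5→3.5]: (604.0+411.4)/2 × 2 = 1015.4
  [3.5→9.5]: (411.4+75.1)/2 × 6 = 1459.5
  [9.5→10]: (75.1+65.0)/2 × 0.5 = 35.025
  [10→16]: (65.0+11.6)/2 × 6 = 229.8
  [16→20]: (11.6+3.7)/2 × 4 = 30.6
  Sum = 3223.325 µg/L·hr
Tail: C_last/k_e = 3.7/0.287 = 12.892
AUC_0→∞ (oral tablet) = 3223.325 + 12.892 = 3236.217 µg/L·hr
F = (AUC_ev/D_ev)/(AUC_iv/D_iv) = (3236.217/75)/(2510/50) = 43.14956/50.2 = 0.8596

F = 0.860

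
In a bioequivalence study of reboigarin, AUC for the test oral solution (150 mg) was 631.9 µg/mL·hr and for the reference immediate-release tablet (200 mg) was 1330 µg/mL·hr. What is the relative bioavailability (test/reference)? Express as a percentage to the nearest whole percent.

F_rel = (AUC_test/D_test) / (AUC_ref/D_ref)
      = (631.9/150) / (1330/200)
      = 4.21267 / 6.65 = 0.6335 = 63.35%

F_rel = 63%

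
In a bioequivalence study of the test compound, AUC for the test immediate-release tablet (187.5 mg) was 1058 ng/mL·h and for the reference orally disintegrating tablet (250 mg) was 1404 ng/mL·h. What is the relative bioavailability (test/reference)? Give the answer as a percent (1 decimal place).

F_rel = (AUC_test/D_test) / (AUC_ref/D_ref)
      = (1058/187.5) / (1404/250)
      = 5.64267 / 5.616 = 1.0047 = 100.47%

F_rel = 100.5%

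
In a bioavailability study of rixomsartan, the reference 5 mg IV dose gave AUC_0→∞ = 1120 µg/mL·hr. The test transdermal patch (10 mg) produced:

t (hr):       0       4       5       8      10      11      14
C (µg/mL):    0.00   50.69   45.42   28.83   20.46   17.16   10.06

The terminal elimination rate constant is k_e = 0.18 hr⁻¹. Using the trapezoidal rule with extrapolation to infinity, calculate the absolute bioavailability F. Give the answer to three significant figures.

F = 0.190

Trapezoidal AUC_0→14 (transdermal patch):
  [0→4]: (0.00+50.69)/2 × 4 = 101.38
  [4→5]: (50.69+45.42)/2 × 1 = 48.055
  [5→8]: (45.42+28.83)/2 × 3 = 111.375
  [8→10]: (28.83+20.46)/2 × 2 = 49.29
  [10→11]: (20.46+17.16)/2 × 1 = 18.81
  [11→14]: (17.16+10.06)/2 × 3 = 40.83
  Sum = 369.74 µg/mL·hr
Tail: C_last/k_e = 10.06/0.18 = 55.889
AUC_0→∞ (transdermal patch) = 369.74 + 55.889 = 425.629 µg/mL·hr
F = (AUC_ev/D_ev)/(AUC_iv/D_iv) = (425.629/10)/(1120/5) = 42.5629/224 = 0.1900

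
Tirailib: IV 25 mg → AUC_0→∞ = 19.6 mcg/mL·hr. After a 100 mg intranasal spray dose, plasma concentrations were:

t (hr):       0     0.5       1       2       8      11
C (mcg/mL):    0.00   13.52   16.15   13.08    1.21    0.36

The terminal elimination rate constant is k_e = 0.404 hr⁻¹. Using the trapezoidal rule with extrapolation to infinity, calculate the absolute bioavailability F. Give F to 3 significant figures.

F = 0.912

Trapezoidal AUC_0→11 (intranasal spray):
  [0→0.5]: (0.00+13.52)/2 × 0.5 = 3.38
  [0.5→1]: (13.52+16.15)/2 × 0.5 = 7.4175
  [1→2]: (16.15+13.08)/2 × 1 = 14.615
  [2→8]: (13.08+1.21)/2 × 6 = 42.87
  [8→11]: (1.21+0.36)/2 × 3 = 2.355
  Sum = 70.6375 mcg/mL·hr
Tail: C_last/k_e = 0.36/0.404 = 0.891
AUC_0→∞ (intranasal spray) = 70.6375 + 0.891 = 71.5285 mcg/mL·hr
F = (AUC_ev/D_ev)/(AUC_iv/D_iv) = (71.5285/100)/(19.6/25) = 0.715285/0.784 = 0.9124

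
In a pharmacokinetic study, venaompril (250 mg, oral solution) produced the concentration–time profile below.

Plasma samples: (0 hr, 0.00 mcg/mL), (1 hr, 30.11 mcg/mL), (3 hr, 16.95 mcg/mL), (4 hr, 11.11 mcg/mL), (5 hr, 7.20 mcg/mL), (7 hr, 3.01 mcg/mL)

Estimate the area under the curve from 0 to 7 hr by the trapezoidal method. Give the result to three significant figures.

Trapezoidal AUC_0→7:
  [0→1]: (0.00+30.11)/2 × 1 = 15.055
  [1→3]: (30.11+16.95)/2 × 2 = 47.06
  [3→4]: (16.95+11.11)/2 × 1 = 14.03
  [4→5]: (11.11+7.20)/2 × 1 = 9.155
  [5→7]: (7.20+3.01)/2 × 2 = 10.21
  Sum = 95.51 mcg/mL·hr

AUC = 95.5 mcg/mL·hr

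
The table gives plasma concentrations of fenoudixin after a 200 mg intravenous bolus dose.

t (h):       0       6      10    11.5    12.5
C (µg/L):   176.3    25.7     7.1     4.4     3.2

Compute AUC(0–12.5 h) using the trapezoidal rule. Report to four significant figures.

AUC = 684.0 µg/L·h

Trapezoidal AUC_0→12.5:
  [0→6]: (176.3+25.7)/2 × 6 = 606.0
  [6→10]: (25.7+7.1)/2 × 4 = 65.6
  [10→11.5]: (7.1+4.4)/2 × 1.5 = 8.625
  [11.5→12.5]: (4.4+3.2)/2 × 1 = 3.8
  Sum = 684.025 µg/L·h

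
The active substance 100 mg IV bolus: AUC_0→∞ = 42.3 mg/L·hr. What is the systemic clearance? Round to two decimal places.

CL = Dose_iv / AUC_0→∞
   = 100 / 42.3 = 2.36407 L/hr

CL = 2.36 L/hr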